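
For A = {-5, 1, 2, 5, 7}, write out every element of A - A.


A - A = {a - a' : a, a' ∈ A}.
Compute a - a' for each ordered pair (a, a'):
a = -5: -5--5=0, -5-1=-6, -5-2=-7, -5-5=-10, -5-7=-12
a = 1: 1--5=6, 1-1=0, 1-2=-1, 1-5=-4, 1-7=-6
a = 2: 2--5=7, 2-1=1, 2-2=0, 2-5=-3, 2-7=-5
a = 5: 5--5=10, 5-1=4, 5-2=3, 5-5=0, 5-7=-2
a = 7: 7--5=12, 7-1=6, 7-2=5, 7-5=2, 7-7=0
Collecting distinct values (and noting 0 appears from a-a):
A - A = {-12, -10, -7, -6, -5, -4, -3, -2, -1, 0, 1, 2, 3, 4, 5, 6, 7, 10, 12}
|A - A| = 19

A - A = {-12, -10, -7, -6, -5, -4, -3, -2, -1, 0, 1, 2, 3, 4, 5, 6, 7, 10, 12}


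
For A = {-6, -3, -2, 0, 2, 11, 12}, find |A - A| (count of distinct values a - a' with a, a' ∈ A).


A - A = {a - a' : a, a' ∈ A}; |A| = 7.
Bounds: 2|A|-1 ≤ |A - A| ≤ |A|² - |A| + 1, i.e. 13 ≤ |A - A| ≤ 43.
Note: 0 ∈ A - A always (from a - a). The set is symmetric: if d ∈ A - A then -d ∈ A - A.
Enumerate nonzero differences d = a - a' with a > a' (then include -d):
Positive differences: {1, 2, 3, 4, 5, 6, 8, 9, 10, 11, 12, 13, 14, 15, 17, 18}
Full difference set: {0} ∪ (positive diffs) ∪ (negative diffs).
|A - A| = 1 + 2·16 = 33 (matches direct enumeration: 33).

|A - A| = 33


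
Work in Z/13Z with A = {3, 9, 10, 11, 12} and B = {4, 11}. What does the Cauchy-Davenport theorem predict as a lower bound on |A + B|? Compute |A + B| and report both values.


Cauchy-Davenport: |A + B| ≥ min(p, |A| + |B| - 1) for A, B nonempty in Z/pZ.
|A| = 5, |B| = 2, p = 13.
CD lower bound = min(13, 5 + 2 - 1) = min(13, 6) = 6.
Compute A + B mod 13 directly:
a = 3: 3+4=7, 3+11=1
a = 9: 9+4=0, 9+11=7
a = 10: 10+4=1, 10+11=8
a = 11: 11+4=2, 11+11=9
a = 12: 12+4=3, 12+11=10
A + B = {0, 1, 2, 3, 7, 8, 9, 10}, so |A + B| = 8.
Verify: 8 ≥ 6? Yes ✓.

CD lower bound = 6, actual |A + B| = 8.


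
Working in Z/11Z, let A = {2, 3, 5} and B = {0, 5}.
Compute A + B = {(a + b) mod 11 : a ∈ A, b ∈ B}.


Work in Z/11Z: reduce every sum a + b modulo 11.
Enumerate all 6 pairs:
a = 2: 2+0=2, 2+5=7
a = 3: 3+0=3, 3+5=8
a = 5: 5+0=5, 5+5=10
Distinct residues collected: {2, 3, 5, 7, 8, 10}
|A + B| = 6 (out of 11 total residues).

A + B = {2, 3, 5, 7, 8, 10}


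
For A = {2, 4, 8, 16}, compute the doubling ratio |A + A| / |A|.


|A| = 4.
Compute A + A by enumerating all 16 pairs.
A + A = {4, 6, 8, 10, 12, 16, 18, 20, 24, 32}, so |A + A| = 10.
K = |A + A| / |A| = 10/4 = 5/2 ≈ 2.5000.
Reference: AP of size 4 gives K = 7/4 ≈ 1.7500; a fully generic set of size 4 gives K ≈ 2.5000.

|A| = 4, |A + A| = 10, K = 10/4 = 5/2.


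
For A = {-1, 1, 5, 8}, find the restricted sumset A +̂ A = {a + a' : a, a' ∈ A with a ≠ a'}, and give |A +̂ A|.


Restricted sumset: A +̂ A = {a + a' : a ∈ A, a' ∈ A, a ≠ a'}.
Equivalently, take A + A and drop any sum 2a that is achievable ONLY as a + a for a ∈ A (i.e. sums representable only with equal summands).
Enumerate pairs (a, a') with a < a' (symmetric, so each unordered pair gives one sum; this covers all a ≠ a'):
  -1 + 1 = 0
  -1 + 5 = 4
  -1 + 8 = 7
  1 + 5 = 6
  1 + 8 = 9
  5 + 8 = 13
Collected distinct sums: {0, 4, 6, 7, 9, 13}
|A +̂ A| = 6
(Reference bound: |A +̂ A| ≥ 2|A| - 3 for |A| ≥ 2, with |A| = 4 giving ≥ 5.)

|A +̂ A| = 6


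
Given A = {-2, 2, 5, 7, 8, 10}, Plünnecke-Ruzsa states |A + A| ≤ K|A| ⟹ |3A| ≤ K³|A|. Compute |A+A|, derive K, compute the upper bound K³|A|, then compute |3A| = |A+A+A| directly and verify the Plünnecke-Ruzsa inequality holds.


|A| = 6.
Step 1: Compute A + A by enumerating all 36 pairs.
A + A = {-4, 0, 3, 4, 5, 6, 7, 8, 9, 10, 12, 13, 14, 15, 16, 17, 18, 20}, so |A + A| = 18.
Step 2: Doubling constant K = |A + A|/|A| = 18/6 = 18/6 ≈ 3.0000.
Step 3: Plünnecke-Ruzsa gives |3A| ≤ K³·|A| = (3.0000)³ · 6 ≈ 162.0000.
Step 4: Compute 3A = A + A + A directly by enumerating all triples (a,b,c) ∈ A³; |3A| = 31.
Step 5: Check 31 ≤ 162.0000? Yes ✓.

K = 18/6, Plünnecke-Ruzsa bound K³|A| ≈ 162.0000, |3A| = 31, inequality holds.


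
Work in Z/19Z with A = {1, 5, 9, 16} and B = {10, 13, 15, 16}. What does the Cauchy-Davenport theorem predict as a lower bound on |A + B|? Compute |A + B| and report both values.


Cauchy-Davenport: |A + B| ≥ min(p, |A| + |B| - 1) for A, B nonempty in Z/pZ.
|A| = 4, |B| = 4, p = 19.
CD lower bound = min(19, 4 + 4 - 1) = min(19, 7) = 7.
Compute A + B mod 19 directly:
a = 1: 1+10=11, 1+13=14, 1+15=16, 1+16=17
a = 5: 5+10=15, 5+13=18, 5+15=1, 5+16=2
a = 9: 9+10=0, 9+13=3, 9+15=5, 9+16=6
a = 16: 16+10=7, 16+13=10, 16+15=12, 16+16=13
A + B = {0, 1, 2, 3, 5, 6, 7, 10, 11, 12, 13, 14, 15, 16, 17, 18}, so |A + B| = 16.
Verify: 16 ≥ 7? Yes ✓.

CD lower bound = 7, actual |A + B| = 16.


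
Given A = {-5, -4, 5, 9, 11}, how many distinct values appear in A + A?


A + A = {a + a' : a, a' ∈ A}; |A| = 5.
General bounds: 2|A| - 1 ≤ |A + A| ≤ |A|(|A|+1)/2, i.e. 9 ≤ |A + A| ≤ 15.
Lower bound 2|A|-1 is attained iff A is an arithmetic progression.
Enumerate sums a + a' for a ≤ a' (symmetric, so this suffices):
a = -5: -5+-5=-10, -5+-4=-9, -5+5=0, -5+9=4, -5+11=6
a = -4: -4+-4=-8, -4+5=1, -4+9=5, -4+11=7
a = 5: 5+5=10, 5+9=14, 5+11=16
a = 9: 9+9=18, 9+11=20
a = 11: 11+11=22
Distinct sums: {-10, -9, -8, 0, 1, 4, 5, 6, 7, 10, 14, 16, 18, 20, 22}
|A + A| = 15

|A + A| = 15


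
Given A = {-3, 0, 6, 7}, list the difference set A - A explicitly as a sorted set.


A - A = {a - a' : a, a' ∈ A}.
Compute a - a' for each ordered pair (a, a'):
a = -3: -3--3=0, -3-0=-3, -3-6=-9, -3-7=-10
a = 0: 0--3=3, 0-0=0, 0-6=-6, 0-7=-7
a = 6: 6--3=9, 6-0=6, 6-6=0, 6-7=-1
a = 7: 7--3=10, 7-0=7, 7-6=1, 7-7=0
Collecting distinct values (and noting 0 appears from a-a):
A - A = {-10, -9, -7, -6, -3, -1, 0, 1, 3, 6, 7, 9, 10}
|A - A| = 13

A - A = {-10, -9, -7, -6, -3, -1, 0, 1, 3, 6, 7, 9, 10}


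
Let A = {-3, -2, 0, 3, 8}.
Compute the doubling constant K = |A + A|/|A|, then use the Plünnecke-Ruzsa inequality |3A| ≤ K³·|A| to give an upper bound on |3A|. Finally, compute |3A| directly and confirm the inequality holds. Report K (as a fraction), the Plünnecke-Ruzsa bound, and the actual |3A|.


|A| = 5.
Step 1: Compute A + A by enumerating all 25 pairs.
A + A = {-6, -5, -4, -3, -2, 0, 1, 3, 5, 6, 8, 11, 16}, so |A + A| = 13.
Step 2: Doubling constant K = |A + A|/|A| = 13/5 = 13/5 ≈ 2.6000.
Step 3: Plünnecke-Ruzsa gives |3A| ≤ K³·|A| = (2.6000)³ · 5 ≈ 87.8800.
Step 4: Compute 3A = A + A + A directly by enumerating all triples (a,b,c) ∈ A³; |3A| = 24.
Step 5: Check 24 ≤ 87.8800? Yes ✓.

K = 13/5, Plünnecke-Ruzsa bound K³|A| ≈ 87.8800, |3A| = 24, inequality holds.


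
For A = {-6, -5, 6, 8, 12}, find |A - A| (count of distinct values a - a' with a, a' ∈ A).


A - A = {a - a' : a, a' ∈ A}; |A| = 5.
Bounds: 2|A|-1 ≤ |A - A| ≤ |A|² - |A| + 1, i.e. 9 ≤ |A - A| ≤ 21.
Note: 0 ∈ A - A always (from a - a). The set is symmetric: if d ∈ A - A then -d ∈ A - A.
Enumerate nonzero differences d = a - a' with a > a' (then include -d):
Positive differences: {1, 2, 4, 6, 11, 12, 13, 14, 17, 18}
Full difference set: {0} ∪ (positive diffs) ∪ (negative diffs).
|A - A| = 1 + 2·10 = 21 (matches direct enumeration: 21).

|A - A| = 21


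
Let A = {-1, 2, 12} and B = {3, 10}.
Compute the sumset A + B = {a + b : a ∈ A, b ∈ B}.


A + B = {a + b : a ∈ A, b ∈ B}.
Enumerate all |A|·|B| = 3·2 = 6 pairs (a, b) and collect distinct sums.
a = -1: -1+3=2, -1+10=9
a = 2: 2+3=5, 2+10=12
a = 12: 12+3=15, 12+10=22
Collecting distinct sums: A + B = {2, 5, 9, 12, 15, 22}
|A + B| = 6

A + B = {2, 5, 9, 12, 15, 22}


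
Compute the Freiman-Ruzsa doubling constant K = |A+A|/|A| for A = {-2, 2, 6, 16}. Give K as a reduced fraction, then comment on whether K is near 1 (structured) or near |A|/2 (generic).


|A| = 4.
Compute A + A by enumerating all 16 pairs.
A + A = {-4, 0, 4, 8, 12, 14, 18, 22, 32}, so |A + A| = 9.
K = |A + A| / |A| = 9/4 (already in lowest terms) ≈ 2.2500.
Reference: AP of size 4 gives K = 7/4 ≈ 1.7500; a fully generic set of size 4 gives K ≈ 2.5000.

|A| = 4, |A + A| = 9, K = 9/4.


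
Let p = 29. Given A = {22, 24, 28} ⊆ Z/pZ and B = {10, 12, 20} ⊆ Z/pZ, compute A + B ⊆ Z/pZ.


Work in Z/29Z: reduce every sum a + b modulo 29.
Enumerate all 9 pairs:
a = 22: 22+10=3, 22+12=5, 22+20=13
a = 24: 24+10=5, 24+12=7, 24+20=15
a = 28: 28+10=9, 28+12=11, 28+20=19
Distinct residues collected: {3, 5, 7, 9, 11, 13, 15, 19}
|A + B| = 8 (out of 29 total residues).

A + B = {3, 5, 7, 9, 11, 13, 15, 19}


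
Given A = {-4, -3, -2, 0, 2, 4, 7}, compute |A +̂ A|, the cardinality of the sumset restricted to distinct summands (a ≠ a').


Restricted sumset: A +̂ A = {a + a' : a ∈ A, a' ∈ A, a ≠ a'}.
Equivalently, take A + A and drop any sum 2a that is achievable ONLY as a + a for a ∈ A (i.e. sums representable only with equal summands).
Enumerate pairs (a, a') with a < a' (symmetric, so each unordered pair gives one sum; this covers all a ≠ a'):
  -4 + -3 = -7
  -4 + -2 = -6
  -4 + 0 = -4
  -4 + 2 = -2
  -4 + 4 = 0
  -4 + 7 = 3
  -3 + -2 = -5
  -3 + 0 = -3
  -3 + 2 = -1
  -3 + 4 = 1
  -3 + 7 = 4
  -2 + 0 = -2
  -2 + 2 = 0
  -2 + 4 = 2
  -2 + 7 = 5
  0 + 2 = 2
  0 + 4 = 4
  0 + 7 = 7
  2 + 4 = 6
  2 + 7 = 9
  4 + 7 = 11
Collected distinct sums: {-7, -6, -5, -4, -3, -2, -1, 0, 1, 2, 3, 4, 5, 6, 7, 9, 11}
|A +̂ A| = 17
(Reference bound: |A +̂ A| ≥ 2|A| - 3 for |A| ≥ 2, with |A| = 7 giving ≥ 11.)

|A +̂ A| = 17


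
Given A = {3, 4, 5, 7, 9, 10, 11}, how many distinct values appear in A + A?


A + A = {a + a' : a, a' ∈ A}; |A| = 7.
General bounds: 2|A| - 1 ≤ |A + A| ≤ |A|(|A|+1)/2, i.e. 13 ≤ |A + A| ≤ 28.
Lower bound 2|A|-1 is attained iff A is an arithmetic progression.
Enumerate sums a + a' for a ≤ a' (symmetric, so this suffices):
a = 3: 3+3=6, 3+4=7, 3+5=8, 3+7=10, 3+9=12, 3+10=13, 3+11=14
a = 4: 4+4=8, 4+5=9, 4+7=11, 4+9=13, 4+10=14, 4+11=15
a = 5: 5+5=10, 5+7=12, 5+9=14, 5+10=15, 5+11=16
a = 7: 7+7=14, 7+9=16, 7+10=17, 7+11=18
a = 9: 9+9=18, 9+10=19, 9+11=20
a = 10: 10+10=20, 10+11=21
a = 11: 11+11=22
Distinct sums: {6, 7, 8, 9, 10, 11, 12, 13, 14, 15, 16, 17, 18, 19, 20, 21, 22}
|A + A| = 17

|A + A| = 17


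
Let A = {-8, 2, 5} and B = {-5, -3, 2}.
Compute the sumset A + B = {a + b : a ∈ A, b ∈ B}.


A + B = {a + b : a ∈ A, b ∈ B}.
Enumerate all |A|·|B| = 3·3 = 9 pairs (a, b) and collect distinct sums.
a = -8: -8+-5=-13, -8+-3=-11, -8+2=-6
a = 2: 2+-5=-3, 2+-3=-1, 2+2=4
a = 5: 5+-5=0, 5+-3=2, 5+2=7
Collecting distinct sums: A + B = {-13, -11, -6, -3, -1, 0, 2, 4, 7}
|A + B| = 9

A + B = {-13, -11, -6, -3, -1, 0, 2, 4, 7}


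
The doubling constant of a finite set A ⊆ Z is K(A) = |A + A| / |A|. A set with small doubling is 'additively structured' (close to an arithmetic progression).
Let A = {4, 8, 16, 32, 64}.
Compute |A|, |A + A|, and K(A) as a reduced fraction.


|A| = 5.
Compute A + A by enumerating all 25 pairs.
A + A = {8, 12, 16, 20, 24, 32, 36, 40, 48, 64, 68, 72, 80, 96, 128}, so |A + A| = 15.
K = |A + A| / |A| = 15/5 = 3/1 ≈ 3.0000.
Reference: AP of size 5 gives K = 9/5 ≈ 1.8000; a fully generic set of size 5 gives K ≈ 3.0000.

|A| = 5, |A + A| = 15, K = 15/5 = 3/1.


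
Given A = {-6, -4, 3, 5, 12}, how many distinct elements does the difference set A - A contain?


A - A = {a - a' : a, a' ∈ A}; |A| = 5.
Bounds: 2|A|-1 ≤ |A - A| ≤ |A|² - |A| + 1, i.e. 9 ≤ |A - A| ≤ 21.
Note: 0 ∈ A - A always (from a - a). The set is symmetric: if d ∈ A - A then -d ∈ A - A.
Enumerate nonzero differences d = a - a' with a > a' (then include -d):
Positive differences: {2, 7, 9, 11, 16, 18}
Full difference set: {0} ∪ (positive diffs) ∪ (negative diffs).
|A - A| = 1 + 2·6 = 13 (matches direct enumeration: 13).

|A - A| = 13


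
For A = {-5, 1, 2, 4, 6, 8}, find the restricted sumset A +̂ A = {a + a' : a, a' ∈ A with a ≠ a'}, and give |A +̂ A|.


Restricted sumset: A +̂ A = {a + a' : a ∈ A, a' ∈ A, a ≠ a'}.
Equivalently, take A + A and drop any sum 2a that is achievable ONLY as a + a for a ∈ A (i.e. sums representable only with equal summands).
Enumerate pairs (a, a') with a < a' (symmetric, so each unordered pair gives one sum; this covers all a ≠ a'):
  -5 + 1 = -4
  -5 + 2 = -3
  -5 + 4 = -1
  -5 + 6 = 1
  -5 + 8 = 3
  1 + 2 = 3
  1 + 4 = 5
  1 + 6 = 7
  1 + 8 = 9
  2 + 4 = 6
  2 + 6 = 8
  2 + 8 = 10
  4 + 6 = 10
  4 + 8 = 12
  6 + 8 = 14
Collected distinct sums: {-4, -3, -1, 1, 3, 5, 6, 7, 8, 9, 10, 12, 14}
|A +̂ A| = 13
(Reference bound: |A +̂ A| ≥ 2|A| - 3 for |A| ≥ 2, with |A| = 6 giving ≥ 9.)

|A +̂ A| = 13


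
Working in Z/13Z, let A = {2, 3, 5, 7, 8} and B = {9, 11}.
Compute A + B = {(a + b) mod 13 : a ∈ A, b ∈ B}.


Work in Z/13Z: reduce every sum a + b modulo 13.
Enumerate all 10 pairs:
a = 2: 2+9=11, 2+11=0
a = 3: 3+9=12, 3+11=1
a = 5: 5+9=1, 5+11=3
a = 7: 7+9=3, 7+11=5
a = 8: 8+9=4, 8+11=6
Distinct residues collected: {0, 1, 3, 4, 5, 6, 11, 12}
|A + B| = 8 (out of 13 total residues).

A + B = {0, 1, 3, 4, 5, 6, 11, 12}


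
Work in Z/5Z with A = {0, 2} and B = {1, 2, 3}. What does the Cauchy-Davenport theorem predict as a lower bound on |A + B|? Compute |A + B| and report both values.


Cauchy-Davenport: |A + B| ≥ min(p, |A| + |B| - 1) for A, B nonempty in Z/pZ.
|A| = 2, |B| = 3, p = 5.
CD lower bound = min(5, 2 + 3 - 1) = min(5, 4) = 4.
Compute A + B mod 5 directly:
a = 0: 0+1=1, 0+2=2, 0+3=3
a = 2: 2+1=3, 2+2=4, 2+3=0
A + B = {0, 1, 2, 3, 4}, so |A + B| = 5.
Verify: 5 ≥ 4? Yes ✓.

CD lower bound = 4, actual |A + B| = 5.


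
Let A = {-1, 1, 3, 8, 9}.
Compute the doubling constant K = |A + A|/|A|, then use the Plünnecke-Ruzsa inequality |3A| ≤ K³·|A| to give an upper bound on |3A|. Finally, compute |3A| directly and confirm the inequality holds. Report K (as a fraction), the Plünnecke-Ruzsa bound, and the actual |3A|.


|A| = 5.
Step 1: Compute A + A by enumerating all 25 pairs.
A + A = {-2, 0, 2, 4, 6, 7, 8, 9, 10, 11, 12, 16, 17, 18}, so |A + A| = 14.
Step 2: Doubling constant K = |A + A|/|A| = 14/5 = 14/5 ≈ 2.8000.
Step 3: Plünnecke-Ruzsa gives |3A| ≤ K³·|A| = (2.8000)³ · 5 ≈ 109.7600.
Step 4: Compute 3A = A + A + A directly by enumerating all triples (a,b,c) ∈ A³; |3A| = 25.
Step 5: Check 25 ≤ 109.7600? Yes ✓.

K = 14/5, Plünnecke-Ruzsa bound K³|A| ≈ 109.7600, |3A| = 25, inequality holds.


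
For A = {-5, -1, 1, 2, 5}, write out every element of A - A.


A - A = {a - a' : a, a' ∈ A}.
Compute a - a' for each ordered pair (a, a'):
a = -5: -5--5=0, -5--1=-4, -5-1=-6, -5-2=-7, -5-5=-10
a = -1: -1--5=4, -1--1=0, -1-1=-2, -1-2=-3, -1-5=-6
a = 1: 1--5=6, 1--1=2, 1-1=0, 1-2=-1, 1-5=-4
a = 2: 2--5=7, 2--1=3, 2-1=1, 2-2=0, 2-5=-3
a = 5: 5--5=10, 5--1=6, 5-1=4, 5-2=3, 5-5=0
Collecting distinct values (and noting 0 appears from a-a):
A - A = {-10, -7, -6, -4, -3, -2, -1, 0, 1, 2, 3, 4, 6, 7, 10}
|A - A| = 15

A - A = {-10, -7, -6, -4, -3, -2, -1, 0, 1, 2, 3, 4, 6, 7, 10}


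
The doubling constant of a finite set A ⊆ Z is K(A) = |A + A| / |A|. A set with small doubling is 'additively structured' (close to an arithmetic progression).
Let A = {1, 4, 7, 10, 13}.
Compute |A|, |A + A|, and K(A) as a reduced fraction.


|A| = 5.
Compute A + A by enumerating all 25 pairs.
A + A = {2, 5, 8, 11, 14, 17, 20, 23, 26}, so |A + A| = 9.
K = |A + A| / |A| = 9/5 (already in lowest terms) ≈ 1.8000.
Reference: AP of size 5 gives K = 9/5 ≈ 1.8000; a fully generic set of size 5 gives K ≈ 3.0000.

|A| = 5, |A + A| = 9, K = 9/5.


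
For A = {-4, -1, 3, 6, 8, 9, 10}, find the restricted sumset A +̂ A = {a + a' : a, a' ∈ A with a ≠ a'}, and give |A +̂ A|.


Restricted sumset: A +̂ A = {a + a' : a ∈ A, a' ∈ A, a ≠ a'}.
Equivalently, take A + A and drop any sum 2a that is achievable ONLY as a + a for a ∈ A (i.e. sums representable only with equal summands).
Enumerate pairs (a, a') with a < a' (symmetric, so each unordered pair gives one sum; this covers all a ≠ a'):
  -4 + -1 = -5
  -4 + 3 = -1
  -4 + 6 = 2
  -4 + 8 = 4
  -4 + 9 = 5
  -4 + 10 = 6
  -1 + 3 = 2
  -1 + 6 = 5
  -1 + 8 = 7
  -1 + 9 = 8
  -1 + 10 = 9
  3 + 6 = 9
  3 + 8 = 11
  3 + 9 = 12
  3 + 10 = 13
  6 + 8 = 14
  6 + 9 = 15
  6 + 10 = 16
  8 + 9 = 17
  8 + 10 = 18
  9 + 10 = 19
Collected distinct sums: {-5, -1, 2, 4, 5, 6, 7, 8, 9, 11, 12, 13, 14, 15, 16, 17, 18, 19}
|A +̂ A| = 18
(Reference bound: |A +̂ A| ≥ 2|A| - 3 for |A| ≥ 2, with |A| = 7 giving ≥ 11.)

|A +̂ A| = 18


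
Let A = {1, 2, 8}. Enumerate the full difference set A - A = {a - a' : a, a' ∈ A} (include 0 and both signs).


A - A = {a - a' : a, a' ∈ A}.
Compute a - a' for each ordered pair (a, a'):
a = 1: 1-1=0, 1-2=-1, 1-8=-7
a = 2: 2-1=1, 2-2=0, 2-8=-6
a = 8: 8-1=7, 8-2=6, 8-8=0
Collecting distinct values (and noting 0 appears from a-a):
A - A = {-7, -6, -1, 0, 1, 6, 7}
|A - A| = 7

A - A = {-7, -6, -1, 0, 1, 6, 7}


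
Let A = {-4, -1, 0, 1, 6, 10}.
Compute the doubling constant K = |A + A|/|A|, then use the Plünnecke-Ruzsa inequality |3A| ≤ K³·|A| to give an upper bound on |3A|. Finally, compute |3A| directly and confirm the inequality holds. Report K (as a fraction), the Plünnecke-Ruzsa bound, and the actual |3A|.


|A| = 6.
Step 1: Compute A + A by enumerating all 36 pairs.
A + A = {-8, -5, -4, -3, -2, -1, 0, 1, 2, 5, 6, 7, 9, 10, 11, 12, 16, 20}, so |A + A| = 18.
Step 2: Doubling constant K = |A + A|/|A| = 18/6 = 18/6 ≈ 3.0000.
Step 3: Plünnecke-Ruzsa gives |3A| ≤ K³·|A| = (3.0000)³ · 6 ≈ 162.0000.
Step 4: Compute 3A = A + A + A directly by enumerating all triples (a,b,c) ∈ A³; |3A| = 34.
Step 5: Check 34 ≤ 162.0000? Yes ✓.

K = 18/6, Plünnecke-Ruzsa bound K³|A| ≈ 162.0000, |3A| = 34, inequality holds.


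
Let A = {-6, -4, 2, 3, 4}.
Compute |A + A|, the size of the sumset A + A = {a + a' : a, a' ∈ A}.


A + A = {a + a' : a, a' ∈ A}; |A| = 5.
General bounds: 2|A| - 1 ≤ |A + A| ≤ |A|(|A|+1)/2, i.e. 9 ≤ |A + A| ≤ 15.
Lower bound 2|A|-1 is attained iff A is an arithmetic progression.
Enumerate sums a + a' for a ≤ a' (symmetric, so this suffices):
a = -6: -6+-6=-12, -6+-4=-10, -6+2=-4, -6+3=-3, -6+4=-2
a = -4: -4+-4=-8, -4+2=-2, -4+3=-1, -4+4=0
a = 2: 2+2=4, 2+3=5, 2+4=6
a = 3: 3+3=6, 3+4=7
a = 4: 4+4=8
Distinct sums: {-12, -10, -8, -4, -3, -2, -1, 0, 4, 5, 6, 7, 8}
|A + A| = 13

|A + A| = 13


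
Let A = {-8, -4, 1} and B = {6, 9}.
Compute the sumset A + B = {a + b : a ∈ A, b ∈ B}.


A + B = {a + b : a ∈ A, b ∈ B}.
Enumerate all |A|·|B| = 3·2 = 6 pairs (a, b) and collect distinct sums.
a = -8: -8+6=-2, -8+9=1
a = -4: -4+6=2, -4+9=5
a = 1: 1+6=7, 1+9=10
Collecting distinct sums: A + B = {-2, 1, 2, 5, 7, 10}
|A + B| = 6

A + B = {-2, 1, 2, 5, 7, 10}


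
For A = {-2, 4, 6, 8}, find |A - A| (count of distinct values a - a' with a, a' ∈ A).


A - A = {a - a' : a, a' ∈ A}; |A| = 4.
Bounds: 2|A|-1 ≤ |A - A| ≤ |A|² - |A| + 1, i.e. 7 ≤ |A - A| ≤ 13.
Note: 0 ∈ A - A always (from a - a). The set is symmetric: if d ∈ A - A then -d ∈ A - A.
Enumerate nonzero differences d = a - a' with a > a' (then include -d):
Positive differences: {2, 4, 6, 8, 10}
Full difference set: {0} ∪ (positive diffs) ∪ (negative diffs).
|A - A| = 1 + 2·5 = 11 (matches direct enumeration: 11).

|A - A| = 11


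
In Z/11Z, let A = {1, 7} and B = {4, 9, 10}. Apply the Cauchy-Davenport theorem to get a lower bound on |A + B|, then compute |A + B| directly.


Cauchy-Davenport: |A + B| ≥ min(p, |A| + |B| - 1) for A, B nonempty in Z/pZ.
|A| = 2, |B| = 3, p = 11.
CD lower bound = min(11, 2 + 3 - 1) = min(11, 4) = 4.
Compute A + B mod 11 directly:
a = 1: 1+4=5, 1+9=10, 1+10=0
a = 7: 7+4=0, 7+9=5, 7+10=6
A + B = {0, 5, 6, 10}, so |A + B| = 4.
Verify: 4 ≥ 4? Yes ✓.

CD lower bound = 4, actual |A + B| = 4.


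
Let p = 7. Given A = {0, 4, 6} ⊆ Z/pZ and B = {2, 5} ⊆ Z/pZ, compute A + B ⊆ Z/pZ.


Work in Z/7Z: reduce every sum a + b modulo 7.
Enumerate all 6 pairs:
a = 0: 0+2=2, 0+5=5
a = 4: 4+2=6, 4+5=2
a = 6: 6+2=1, 6+5=4
Distinct residues collected: {1, 2, 4, 5, 6}
|A + B| = 5 (out of 7 total residues).

A + B = {1, 2, 4, 5, 6}


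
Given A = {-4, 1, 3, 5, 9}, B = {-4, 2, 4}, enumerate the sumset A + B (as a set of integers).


A + B = {a + b : a ∈ A, b ∈ B}.
Enumerate all |A|·|B| = 5·3 = 15 pairs (a, b) and collect distinct sums.
a = -4: -4+-4=-8, -4+2=-2, -4+4=0
a = 1: 1+-4=-3, 1+2=3, 1+4=5
a = 3: 3+-4=-1, 3+2=5, 3+4=7
a = 5: 5+-4=1, 5+2=7, 5+4=9
a = 9: 9+-4=5, 9+2=11, 9+4=13
Collecting distinct sums: A + B = {-8, -3, -2, -1, 0, 1, 3, 5, 7, 9, 11, 13}
|A + B| = 12

A + B = {-8, -3, -2, -1, 0, 1, 3, 5, 7, 9, 11, 13}


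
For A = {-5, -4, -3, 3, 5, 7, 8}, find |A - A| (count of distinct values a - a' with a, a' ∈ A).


A - A = {a - a' : a, a' ∈ A}; |A| = 7.
Bounds: 2|A|-1 ≤ |A - A| ≤ |A|² - |A| + 1, i.e. 13 ≤ |A - A| ≤ 43.
Note: 0 ∈ A - A always (from a - a). The set is symmetric: if d ∈ A - A then -d ∈ A - A.
Enumerate nonzero differences d = a - a' with a > a' (then include -d):
Positive differences: {1, 2, 3, 4, 5, 6, 7, 8, 9, 10, 11, 12, 13}
Full difference set: {0} ∪ (positive diffs) ∪ (negative diffs).
|A - A| = 1 + 2·13 = 27 (matches direct enumeration: 27).

|A - A| = 27


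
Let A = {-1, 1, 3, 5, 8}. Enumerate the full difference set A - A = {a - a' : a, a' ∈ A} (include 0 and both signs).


A - A = {a - a' : a, a' ∈ A}.
Compute a - a' for each ordered pair (a, a'):
a = -1: -1--1=0, -1-1=-2, -1-3=-4, -1-5=-6, -1-8=-9
a = 1: 1--1=2, 1-1=0, 1-3=-2, 1-5=-4, 1-8=-7
a = 3: 3--1=4, 3-1=2, 3-3=0, 3-5=-2, 3-8=-5
a = 5: 5--1=6, 5-1=4, 5-3=2, 5-5=0, 5-8=-3
a = 8: 8--1=9, 8-1=7, 8-3=5, 8-5=3, 8-8=0
Collecting distinct values (and noting 0 appears from a-a):
A - A = {-9, -7, -6, -5, -4, -3, -2, 0, 2, 3, 4, 5, 6, 7, 9}
|A - A| = 15

A - A = {-9, -7, -6, -5, -4, -3, -2, 0, 2, 3, 4, 5, 6, 7, 9}


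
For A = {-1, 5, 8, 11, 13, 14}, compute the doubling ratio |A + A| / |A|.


|A| = 6.
Compute A + A by enumerating all 36 pairs.
A + A = {-2, 4, 7, 10, 12, 13, 16, 18, 19, 21, 22, 24, 25, 26, 27, 28}, so |A + A| = 16.
K = |A + A| / |A| = 16/6 = 8/3 ≈ 2.6667.
Reference: AP of size 6 gives K = 11/6 ≈ 1.8333; a fully generic set of size 6 gives K ≈ 3.5000.

|A| = 6, |A + A| = 16, K = 16/6 = 8/3.


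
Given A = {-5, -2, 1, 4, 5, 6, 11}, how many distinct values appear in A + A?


A + A = {a + a' : a, a' ∈ A}; |A| = 7.
General bounds: 2|A| - 1 ≤ |A + A| ≤ |A|(|A|+1)/2, i.e. 13 ≤ |A + A| ≤ 28.
Lower bound 2|A|-1 is attained iff A is an arithmetic progression.
Enumerate sums a + a' for a ≤ a' (symmetric, so this suffices):
a = -5: -5+-5=-10, -5+-2=-7, -5+1=-4, -5+4=-1, -5+5=0, -5+6=1, -5+11=6
a = -2: -2+-2=-4, -2+1=-1, -2+4=2, -2+5=3, -2+6=4, -2+11=9
a = 1: 1+1=2, 1+4=5, 1+5=6, 1+6=7, 1+11=12
a = 4: 4+4=8, 4+5=9, 4+6=10, 4+11=15
a = 5: 5+5=10, 5+6=11, 5+11=16
a = 6: 6+6=12, 6+11=17
a = 11: 11+11=22
Distinct sums: {-10, -7, -4, -1, 0, 1, 2, 3, 4, 5, 6, 7, 8, 9, 10, 11, 12, 15, 16, 17, 22}
|A + A| = 21

|A + A| = 21


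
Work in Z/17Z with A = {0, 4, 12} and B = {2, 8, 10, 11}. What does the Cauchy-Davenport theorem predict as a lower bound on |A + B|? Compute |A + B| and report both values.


Cauchy-Davenport: |A + B| ≥ min(p, |A| + |B| - 1) for A, B nonempty in Z/pZ.
|A| = 3, |B| = 4, p = 17.
CD lower bound = min(17, 3 + 4 - 1) = min(17, 6) = 6.
Compute A + B mod 17 directly:
a = 0: 0+2=2, 0+8=8, 0+10=10, 0+11=11
a = 4: 4+2=6, 4+8=12, 4+10=14, 4+11=15
a = 12: 12+2=14, 12+8=3, 12+10=5, 12+11=6
A + B = {2, 3, 5, 6, 8, 10, 11, 12, 14, 15}, so |A + B| = 10.
Verify: 10 ≥ 6? Yes ✓.

CD lower bound = 6, actual |A + B| = 10.


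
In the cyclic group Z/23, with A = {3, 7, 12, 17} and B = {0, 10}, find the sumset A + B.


Work in Z/23Z: reduce every sum a + b modulo 23.
Enumerate all 8 pairs:
a = 3: 3+0=3, 3+10=13
a = 7: 7+0=7, 7+10=17
a = 12: 12+0=12, 12+10=22
a = 17: 17+0=17, 17+10=4
Distinct residues collected: {3, 4, 7, 12, 13, 17, 22}
|A + B| = 7 (out of 23 total residues).

A + B = {3, 4, 7, 12, 13, 17, 22}


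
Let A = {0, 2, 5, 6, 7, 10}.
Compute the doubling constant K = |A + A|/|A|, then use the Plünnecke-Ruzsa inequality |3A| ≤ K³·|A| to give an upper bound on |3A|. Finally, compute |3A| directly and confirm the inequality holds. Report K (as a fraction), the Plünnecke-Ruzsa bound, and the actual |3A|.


|A| = 6.
Step 1: Compute A + A by enumerating all 36 pairs.
A + A = {0, 2, 4, 5, 6, 7, 8, 9, 10, 11, 12, 13, 14, 15, 16, 17, 20}, so |A + A| = 17.
Step 2: Doubling constant K = |A + A|/|A| = 17/6 = 17/6 ≈ 2.8333.
Step 3: Plünnecke-Ruzsa gives |3A| ≤ K³·|A| = (2.8333)³ · 6 ≈ 136.4722.
Step 4: Compute 3A = A + A + A directly by enumerating all triples (a,b,c) ∈ A³; |3A| = 27.
Step 5: Check 27 ≤ 136.4722? Yes ✓.

K = 17/6, Plünnecke-Ruzsa bound K³|A| ≈ 136.4722, |3A| = 27, inequality holds.


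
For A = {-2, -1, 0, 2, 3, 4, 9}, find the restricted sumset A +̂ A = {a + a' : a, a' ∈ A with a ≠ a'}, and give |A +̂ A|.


Restricted sumset: A +̂ A = {a + a' : a ∈ A, a' ∈ A, a ≠ a'}.
Equivalently, take A + A and drop any sum 2a that is achievable ONLY as a + a for a ∈ A (i.e. sums representable only with equal summands).
Enumerate pairs (a, a') with a < a' (symmetric, so each unordered pair gives one sum; this covers all a ≠ a'):
  -2 + -1 = -3
  -2 + 0 = -2
  -2 + 2 = 0
  -2 + 3 = 1
  -2 + 4 = 2
  -2 + 9 = 7
  -1 + 0 = -1
  -1 + 2 = 1
  -1 + 3 = 2
  -1 + 4 = 3
  -1 + 9 = 8
  0 + 2 = 2
  0 + 3 = 3
  0 + 4 = 4
  0 + 9 = 9
  2 + 3 = 5
  2 + 4 = 6
  2 + 9 = 11
  3 + 4 = 7
  3 + 9 = 12
  4 + 9 = 13
Collected distinct sums: {-3, -2, -1, 0, 1, 2, 3, 4, 5, 6, 7, 8, 9, 11, 12, 13}
|A +̂ A| = 16
(Reference bound: |A +̂ A| ≥ 2|A| - 3 for |A| ≥ 2, with |A| = 7 giving ≥ 11.)

|A +̂ A| = 16


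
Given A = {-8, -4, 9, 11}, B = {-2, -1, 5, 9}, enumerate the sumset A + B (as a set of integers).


A + B = {a + b : a ∈ A, b ∈ B}.
Enumerate all |A|·|B| = 4·4 = 16 pairs (a, b) and collect distinct sums.
a = -8: -8+-2=-10, -8+-1=-9, -8+5=-3, -8+9=1
a = -4: -4+-2=-6, -4+-1=-5, -4+5=1, -4+9=5
a = 9: 9+-2=7, 9+-1=8, 9+5=14, 9+9=18
a = 11: 11+-2=9, 11+-1=10, 11+5=16, 11+9=20
Collecting distinct sums: A + B = {-10, -9, -6, -5, -3, 1, 5, 7, 8, 9, 10, 14, 16, 18, 20}
|A + B| = 15

A + B = {-10, -9, -6, -5, -3, 1, 5, 7, 8, 9, 10, 14, 16, 18, 20}


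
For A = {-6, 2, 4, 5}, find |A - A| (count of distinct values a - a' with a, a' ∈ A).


A - A = {a - a' : a, a' ∈ A}; |A| = 4.
Bounds: 2|A|-1 ≤ |A - A| ≤ |A|² - |A| + 1, i.e. 7 ≤ |A - A| ≤ 13.
Note: 0 ∈ A - A always (from a - a). The set is symmetric: if d ∈ A - A then -d ∈ A - A.
Enumerate nonzero differences d = a - a' with a > a' (then include -d):
Positive differences: {1, 2, 3, 8, 10, 11}
Full difference set: {0} ∪ (positive diffs) ∪ (negative diffs).
|A - A| = 1 + 2·6 = 13 (matches direct enumeration: 13).

|A - A| = 13


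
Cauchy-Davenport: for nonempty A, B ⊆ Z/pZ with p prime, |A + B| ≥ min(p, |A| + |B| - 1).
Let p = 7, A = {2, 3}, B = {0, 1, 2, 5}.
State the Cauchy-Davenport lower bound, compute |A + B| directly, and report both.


Cauchy-Davenport: |A + B| ≥ min(p, |A| + |B| - 1) for A, B nonempty in Z/pZ.
|A| = 2, |B| = 4, p = 7.
CD lower bound = min(7, 2 + 4 - 1) = min(7, 5) = 5.
Compute A + B mod 7 directly:
a = 2: 2+0=2, 2+1=3, 2+2=4, 2+5=0
a = 3: 3+0=3, 3+1=4, 3+2=5, 3+5=1
A + B = {0, 1, 2, 3, 4, 5}, so |A + B| = 6.
Verify: 6 ≥ 5? Yes ✓.

CD lower bound = 5, actual |A + B| = 6.


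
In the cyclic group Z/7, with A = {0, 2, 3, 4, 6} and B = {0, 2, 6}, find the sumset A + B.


Work in Z/7Z: reduce every sum a + b modulo 7.
Enumerate all 15 pairs:
a = 0: 0+0=0, 0+2=2, 0+6=6
a = 2: 2+0=2, 2+2=4, 2+6=1
a = 3: 3+0=3, 3+2=5, 3+6=2
a = 4: 4+0=4, 4+2=6, 4+6=3
a = 6: 6+0=6, 6+2=1, 6+6=5
Distinct residues collected: {0, 1, 2, 3, 4, 5, 6}
|A + B| = 7 (out of 7 total residues).

A + B = {0, 1, 2, 3, 4, 5, 6}


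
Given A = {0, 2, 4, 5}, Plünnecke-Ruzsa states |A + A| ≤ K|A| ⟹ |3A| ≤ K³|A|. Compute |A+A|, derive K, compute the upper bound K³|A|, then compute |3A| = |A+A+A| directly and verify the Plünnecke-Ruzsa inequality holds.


|A| = 4.
Step 1: Compute A + A by enumerating all 16 pairs.
A + A = {0, 2, 4, 5, 6, 7, 8, 9, 10}, so |A + A| = 9.
Step 2: Doubling constant K = |A + A|/|A| = 9/4 = 9/4 ≈ 2.2500.
Step 3: Plünnecke-Ruzsa gives |3A| ≤ K³·|A| = (2.2500)³ · 4 ≈ 45.5625.
Step 4: Compute 3A = A + A + A directly by enumerating all triples (a,b,c) ∈ A³; |3A| = 14.
Step 5: Check 14 ≤ 45.5625? Yes ✓.

K = 9/4, Plünnecke-Ruzsa bound K³|A| ≈ 45.5625, |3A| = 14, inequality holds.


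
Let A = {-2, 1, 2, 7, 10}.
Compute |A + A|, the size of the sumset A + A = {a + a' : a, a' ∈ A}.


A + A = {a + a' : a, a' ∈ A}; |A| = 5.
General bounds: 2|A| - 1 ≤ |A + A| ≤ |A|(|A|+1)/2, i.e. 9 ≤ |A + A| ≤ 15.
Lower bound 2|A|-1 is attained iff A is an arithmetic progression.
Enumerate sums a + a' for a ≤ a' (symmetric, so this suffices):
a = -2: -2+-2=-4, -2+1=-1, -2+2=0, -2+7=5, -2+10=8
a = 1: 1+1=2, 1+2=3, 1+7=8, 1+10=11
a = 2: 2+2=4, 2+7=9, 2+10=12
a = 7: 7+7=14, 7+10=17
a = 10: 10+10=20
Distinct sums: {-4, -1, 0, 2, 3, 4, 5, 8, 9, 11, 12, 14, 17, 20}
|A + A| = 14

|A + A| = 14


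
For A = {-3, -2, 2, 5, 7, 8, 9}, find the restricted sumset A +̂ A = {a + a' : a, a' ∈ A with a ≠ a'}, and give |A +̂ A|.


Restricted sumset: A +̂ A = {a + a' : a ∈ A, a' ∈ A, a ≠ a'}.
Equivalently, take A + A and drop any sum 2a that is achievable ONLY as a + a for a ∈ A (i.e. sums representable only with equal summands).
Enumerate pairs (a, a') with a < a' (symmetric, so each unordered pair gives one sum; this covers all a ≠ a'):
  -3 + -2 = -5
  -3 + 2 = -1
  -3 + 5 = 2
  -3 + 7 = 4
  -3 + 8 = 5
  -3 + 9 = 6
  -2 + 2 = 0
  -2 + 5 = 3
  -2 + 7 = 5
  -2 + 8 = 6
  -2 + 9 = 7
  2 + 5 = 7
  2 + 7 = 9
  2 + 8 = 10
  2 + 9 = 11
  5 + 7 = 12
  5 + 8 = 13
  5 + 9 = 14
  7 + 8 = 15
  7 + 9 = 16
  8 + 9 = 17
Collected distinct sums: {-5, -1, 0, 2, 3, 4, 5, 6, 7, 9, 10, 11, 12, 13, 14, 15, 16, 17}
|A +̂ A| = 18
(Reference bound: |A +̂ A| ≥ 2|A| - 3 for |A| ≥ 2, with |A| = 7 giving ≥ 11.)

|A +̂ A| = 18


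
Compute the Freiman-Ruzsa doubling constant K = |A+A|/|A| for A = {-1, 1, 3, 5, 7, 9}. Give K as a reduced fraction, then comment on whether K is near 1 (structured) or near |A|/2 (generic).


|A| = 6.
Compute A + A by enumerating all 36 pairs.
A + A = {-2, 0, 2, 4, 6, 8, 10, 12, 14, 16, 18}, so |A + A| = 11.
K = |A + A| / |A| = 11/6 (already in lowest terms) ≈ 1.8333.
Reference: AP of size 6 gives K = 11/6 ≈ 1.8333; a fully generic set of size 6 gives K ≈ 3.5000.

|A| = 6, |A + A| = 11, K = 11/6.


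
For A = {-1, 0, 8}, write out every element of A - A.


A - A = {a - a' : a, a' ∈ A}.
Compute a - a' for each ordered pair (a, a'):
a = -1: -1--1=0, -1-0=-1, -1-8=-9
a = 0: 0--1=1, 0-0=0, 0-8=-8
a = 8: 8--1=9, 8-0=8, 8-8=0
Collecting distinct values (and noting 0 appears from a-a):
A - A = {-9, -8, -1, 0, 1, 8, 9}
|A - A| = 7

A - A = {-9, -8, -1, 0, 1, 8, 9}


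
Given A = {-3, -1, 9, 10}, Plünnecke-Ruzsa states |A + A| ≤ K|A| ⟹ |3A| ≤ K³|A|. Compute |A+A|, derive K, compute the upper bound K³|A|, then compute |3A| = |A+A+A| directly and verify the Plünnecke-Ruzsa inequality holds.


|A| = 4.
Step 1: Compute A + A by enumerating all 16 pairs.
A + A = {-6, -4, -2, 6, 7, 8, 9, 18, 19, 20}, so |A + A| = 10.
Step 2: Doubling constant K = |A + A|/|A| = 10/4 = 10/4 ≈ 2.5000.
Step 3: Plünnecke-Ruzsa gives |3A| ≤ K³·|A| = (2.5000)³ · 4 ≈ 62.5000.
Step 4: Compute 3A = A + A + A directly by enumerating all triples (a,b,c) ∈ A³; |3A| = 19.
Step 5: Check 19 ≤ 62.5000? Yes ✓.

K = 10/4, Plünnecke-Ruzsa bound K³|A| ≈ 62.5000, |3A| = 19, inequality holds.


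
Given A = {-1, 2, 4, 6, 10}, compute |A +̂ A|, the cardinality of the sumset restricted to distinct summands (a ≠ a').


Restricted sumset: A +̂ A = {a + a' : a ∈ A, a' ∈ A, a ≠ a'}.
Equivalently, take A + A and drop any sum 2a that is achievable ONLY as a + a for a ∈ A (i.e. sums representable only with equal summands).
Enumerate pairs (a, a') with a < a' (symmetric, so each unordered pair gives one sum; this covers all a ≠ a'):
  -1 + 2 = 1
  -1 + 4 = 3
  -1 + 6 = 5
  -1 + 10 = 9
  2 + 4 = 6
  2 + 6 = 8
  2 + 10 = 12
  4 + 6 = 10
  4 + 10 = 14
  6 + 10 = 16
Collected distinct sums: {1, 3, 5, 6, 8, 9, 10, 12, 14, 16}
|A +̂ A| = 10
(Reference bound: |A +̂ A| ≥ 2|A| - 3 for |A| ≥ 2, with |A| = 5 giving ≥ 7.)

|A +̂ A| = 10


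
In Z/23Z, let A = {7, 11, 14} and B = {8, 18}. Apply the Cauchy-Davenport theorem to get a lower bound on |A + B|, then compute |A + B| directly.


Cauchy-Davenport: |A + B| ≥ min(p, |A| + |B| - 1) for A, B nonempty in Z/pZ.
|A| = 3, |B| = 2, p = 23.
CD lower bound = min(23, 3 + 2 - 1) = min(23, 4) = 4.
Compute A + B mod 23 directly:
a = 7: 7+8=15, 7+18=2
a = 11: 11+8=19, 11+18=6
a = 14: 14+8=22, 14+18=9
A + B = {2, 6, 9, 15, 19, 22}, so |A + B| = 6.
Verify: 6 ≥ 4? Yes ✓.

CD lower bound = 4, actual |A + B| = 6.


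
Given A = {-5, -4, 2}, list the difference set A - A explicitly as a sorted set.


A - A = {a - a' : a, a' ∈ A}.
Compute a - a' for each ordered pair (a, a'):
a = -5: -5--5=0, -5--4=-1, -5-2=-7
a = -4: -4--5=1, -4--4=0, -4-2=-6
a = 2: 2--5=7, 2--4=6, 2-2=0
Collecting distinct values (and noting 0 appears from a-a):
A - A = {-7, -6, -1, 0, 1, 6, 7}
|A - A| = 7

A - A = {-7, -6, -1, 0, 1, 6, 7}


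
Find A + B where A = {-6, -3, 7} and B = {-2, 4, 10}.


A + B = {a + b : a ∈ A, b ∈ B}.
Enumerate all |A|·|B| = 3·3 = 9 pairs (a, b) and collect distinct sums.
a = -6: -6+-2=-8, -6+4=-2, -6+10=4
a = -3: -3+-2=-5, -3+4=1, -3+10=7
a = 7: 7+-2=5, 7+4=11, 7+10=17
Collecting distinct sums: A + B = {-8, -5, -2, 1, 4, 5, 7, 11, 17}
|A + B| = 9

A + B = {-8, -5, -2, 1, 4, 5, 7, 11, 17}


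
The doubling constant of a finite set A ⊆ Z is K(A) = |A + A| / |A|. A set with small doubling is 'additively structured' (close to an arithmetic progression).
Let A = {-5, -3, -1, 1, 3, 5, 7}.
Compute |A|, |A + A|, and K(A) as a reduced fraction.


|A| = 7.
Compute A + A by enumerating all 49 pairs.
A + A = {-10, -8, -6, -4, -2, 0, 2, 4, 6, 8, 10, 12, 14}, so |A + A| = 13.
K = |A + A| / |A| = 13/7 (already in lowest terms) ≈ 1.8571.
Reference: AP of size 7 gives K = 13/7 ≈ 1.8571; a fully generic set of size 7 gives K ≈ 4.0000.

|A| = 7, |A + A| = 13, K = 13/7.


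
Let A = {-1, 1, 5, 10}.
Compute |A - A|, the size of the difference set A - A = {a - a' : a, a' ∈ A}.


A - A = {a - a' : a, a' ∈ A}; |A| = 4.
Bounds: 2|A|-1 ≤ |A - A| ≤ |A|² - |A| + 1, i.e. 7 ≤ |A - A| ≤ 13.
Note: 0 ∈ A - A always (from a - a). The set is symmetric: if d ∈ A - A then -d ∈ A - A.
Enumerate nonzero differences d = a - a' with a > a' (then include -d):
Positive differences: {2, 4, 5, 6, 9, 11}
Full difference set: {0} ∪ (positive diffs) ∪ (negative diffs).
|A - A| = 1 + 2·6 = 13 (matches direct enumeration: 13).

|A - A| = 13


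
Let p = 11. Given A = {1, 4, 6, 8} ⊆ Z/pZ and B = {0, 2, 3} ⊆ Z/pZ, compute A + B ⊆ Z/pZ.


Work in Z/11Z: reduce every sum a + b modulo 11.
Enumerate all 12 pairs:
a = 1: 1+0=1, 1+2=3, 1+3=4
a = 4: 4+0=4, 4+2=6, 4+3=7
a = 6: 6+0=6, 6+2=8, 6+3=9
a = 8: 8+0=8, 8+2=10, 8+3=0
Distinct residues collected: {0, 1, 3, 4, 6, 7, 8, 9, 10}
|A + B| = 9 (out of 11 total residues).

A + B = {0, 1, 3, 4, 6, 7, 8, 9, 10}


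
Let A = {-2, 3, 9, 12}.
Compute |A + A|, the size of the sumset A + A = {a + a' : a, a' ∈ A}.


A + A = {a + a' : a, a' ∈ A}; |A| = 4.
General bounds: 2|A| - 1 ≤ |A + A| ≤ |A|(|A|+1)/2, i.e. 7 ≤ |A + A| ≤ 10.
Lower bound 2|A|-1 is attained iff A is an arithmetic progression.
Enumerate sums a + a' for a ≤ a' (symmetric, so this suffices):
a = -2: -2+-2=-4, -2+3=1, -2+9=7, -2+12=10
a = 3: 3+3=6, 3+9=12, 3+12=15
a = 9: 9+9=18, 9+12=21
a = 12: 12+12=24
Distinct sums: {-4, 1, 6, 7, 10, 12, 15, 18, 21, 24}
|A + A| = 10

|A + A| = 10


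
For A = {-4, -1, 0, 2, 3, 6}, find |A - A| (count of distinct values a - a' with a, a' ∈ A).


A - A = {a - a' : a, a' ∈ A}; |A| = 6.
Bounds: 2|A|-1 ≤ |A - A| ≤ |A|² - |A| + 1, i.e. 11 ≤ |A - A| ≤ 31.
Note: 0 ∈ A - A always (from a - a). The set is symmetric: if d ∈ A - A then -d ∈ A - A.
Enumerate nonzero differences d = a - a' with a > a' (then include -d):
Positive differences: {1, 2, 3, 4, 6, 7, 10}
Full difference set: {0} ∪ (positive diffs) ∪ (negative diffs).
|A - A| = 1 + 2·7 = 15 (matches direct enumeration: 15).

|A - A| = 15


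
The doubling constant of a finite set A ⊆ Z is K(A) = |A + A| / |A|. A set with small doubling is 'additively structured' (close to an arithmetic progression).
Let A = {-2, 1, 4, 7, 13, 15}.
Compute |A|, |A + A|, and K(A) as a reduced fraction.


|A| = 6.
Compute A + A by enumerating all 36 pairs.
A + A = {-4, -1, 2, 5, 8, 11, 13, 14, 16, 17, 19, 20, 22, 26, 28, 30}, so |A + A| = 16.
K = |A + A| / |A| = 16/6 = 8/3 ≈ 2.6667.
Reference: AP of size 6 gives K = 11/6 ≈ 1.8333; a fully generic set of size 6 gives K ≈ 3.5000.

|A| = 6, |A + A| = 16, K = 16/6 = 8/3.


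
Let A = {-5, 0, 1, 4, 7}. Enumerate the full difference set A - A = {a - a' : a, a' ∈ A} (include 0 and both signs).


A - A = {a - a' : a, a' ∈ A}.
Compute a - a' for each ordered pair (a, a'):
a = -5: -5--5=0, -5-0=-5, -5-1=-6, -5-4=-9, -5-7=-12
a = 0: 0--5=5, 0-0=0, 0-1=-1, 0-4=-4, 0-7=-7
a = 1: 1--5=6, 1-0=1, 1-1=0, 1-4=-3, 1-7=-6
a = 4: 4--5=9, 4-0=4, 4-1=3, 4-4=0, 4-7=-3
a = 7: 7--5=12, 7-0=7, 7-1=6, 7-4=3, 7-7=0
Collecting distinct values (and noting 0 appears from a-a):
A - A = {-12, -9, -7, -6, -5, -4, -3, -1, 0, 1, 3, 4, 5, 6, 7, 9, 12}
|A - A| = 17

A - A = {-12, -9, -7, -6, -5, -4, -3, -1, 0, 1, 3, 4, 5, 6, 7, 9, 12}


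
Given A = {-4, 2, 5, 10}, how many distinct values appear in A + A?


A + A = {a + a' : a, a' ∈ A}; |A| = 4.
General bounds: 2|A| - 1 ≤ |A + A| ≤ |A|(|A|+1)/2, i.e. 7 ≤ |A + A| ≤ 10.
Lower bound 2|A|-1 is attained iff A is an arithmetic progression.
Enumerate sums a + a' for a ≤ a' (symmetric, so this suffices):
a = -4: -4+-4=-8, -4+2=-2, -4+5=1, -4+10=6
a = 2: 2+2=4, 2+5=7, 2+10=12
a = 5: 5+5=10, 5+10=15
a = 10: 10+10=20
Distinct sums: {-8, -2, 1, 4, 6, 7, 10, 12, 15, 20}
|A + A| = 10

|A + A| = 10


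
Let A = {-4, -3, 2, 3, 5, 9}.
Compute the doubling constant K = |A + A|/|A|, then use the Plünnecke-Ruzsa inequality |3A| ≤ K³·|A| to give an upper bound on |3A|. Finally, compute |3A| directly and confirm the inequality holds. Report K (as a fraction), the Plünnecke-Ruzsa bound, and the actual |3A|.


|A| = 6.
Step 1: Compute A + A by enumerating all 36 pairs.
A + A = {-8, -7, -6, -2, -1, 0, 1, 2, 4, 5, 6, 7, 8, 10, 11, 12, 14, 18}, so |A + A| = 18.
Step 2: Doubling constant K = |A + A|/|A| = 18/6 = 18/6 ≈ 3.0000.
Step 3: Plünnecke-Ruzsa gives |3A| ≤ K³·|A| = (3.0000)³ · 6 ≈ 162.0000.
Step 4: Compute 3A = A + A + A directly by enumerating all triples (a,b,c) ∈ A³; |3A| = 33.
Step 5: Check 33 ≤ 162.0000? Yes ✓.

K = 18/6, Plünnecke-Ruzsa bound K³|A| ≈ 162.0000, |3A| = 33, inequality holds.


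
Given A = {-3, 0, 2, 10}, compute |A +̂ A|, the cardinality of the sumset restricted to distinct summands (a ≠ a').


Restricted sumset: A +̂ A = {a + a' : a ∈ A, a' ∈ A, a ≠ a'}.
Equivalently, take A + A and drop any sum 2a that is achievable ONLY as a + a for a ∈ A (i.e. sums representable only with equal summands).
Enumerate pairs (a, a') with a < a' (symmetric, so each unordered pair gives one sum; this covers all a ≠ a'):
  -3 + 0 = -3
  -3 + 2 = -1
  -3 + 10 = 7
  0 + 2 = 2
  0 + 10 = 10
  2 + 10 = 12
Collected distinct sums: {-3, -1, 2, 7, 10, 12}
|A +̂ A| = 6
(Reference bound: |A +̂ A| ≥ 2|A| - 3 for |A| ≥ 2, with |A| = 4 giving ≥ 5.)

|A +̂ A| = 6


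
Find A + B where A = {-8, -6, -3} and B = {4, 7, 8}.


A + B = {a + b : a ∈ A, b ∈ B}.
Enumerate all |A|·|B| = 3·3 = 9 pairs (a, b) and collect distinct sums.
a = -8: -8+4=-4, -8+7=-1, -8+8=0
a = -6: -6+4=-2, -6+7=1, -6+8=2
a = -3: -3+4=1, -3+7=4, -3+8=5
Collecting distinct sums: A + B = {-4, -2, -1, 0, 1, 2, 4, 5}
|A + B| = 8

A + B = {-4, -2, -1, 0, 1, 2, 4, 5}
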